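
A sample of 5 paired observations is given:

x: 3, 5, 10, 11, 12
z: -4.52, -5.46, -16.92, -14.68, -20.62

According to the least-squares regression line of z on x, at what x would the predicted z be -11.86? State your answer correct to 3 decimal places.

n = 5, Σx = 41, Σy = -62.2, Σxy = -618.98, Σx² = 399
Sxx = Σx² − (Σx)²/n = 399 − 336.2 = 62.8
Sxy = Σxy − (Σx)(Σy)/n = -618.98 − (-510.04) = -108.94
b = Sxy/Sxx = -108.94/62.8 = -1.734713
a = ȳ − b·x̄ = -12.44 − (-1.734713)·8.2 = 1.784650
Set a + b·x = -11.86: x = (-11.86 − 1.784650) / (-1.734713) = 7.865651

7.866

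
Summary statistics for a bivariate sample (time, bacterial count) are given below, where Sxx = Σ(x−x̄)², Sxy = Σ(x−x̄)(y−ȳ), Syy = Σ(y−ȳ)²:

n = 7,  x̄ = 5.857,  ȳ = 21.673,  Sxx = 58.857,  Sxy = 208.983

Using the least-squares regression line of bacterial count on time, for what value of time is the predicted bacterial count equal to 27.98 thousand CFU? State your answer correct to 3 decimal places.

7.633

b = Sxy/Sxx = 208.983/58.857 = 3.550691
a = ȳ − b·x̄ = 21.673 − 3.550691·5.857 = 0.876605
Set a + b·x = 27.98: x = (27.98 − 0.876605) / 3.550691 = 7.633274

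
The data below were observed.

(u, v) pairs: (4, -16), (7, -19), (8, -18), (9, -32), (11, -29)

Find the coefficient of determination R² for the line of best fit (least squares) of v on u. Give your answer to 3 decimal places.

n = 5, Σx = 39, Σy = -114, Σxy = -948, Σx² = 331, Σy² = 2806
Sxx = Σx² − (Σx)²/n = 331 − 304.2 = 26.8
Sxy = Σxy − (Σx)(Σy)/n = -948 − (-889.2) = -58.8
Syy = Σy² − (Σy)²/n = 2806 − 2599.2 = 206.8
R² = Sxy²/(Sxx·Syy) = (-58.8)²/(26.8·206.8) = 0.623834

0.624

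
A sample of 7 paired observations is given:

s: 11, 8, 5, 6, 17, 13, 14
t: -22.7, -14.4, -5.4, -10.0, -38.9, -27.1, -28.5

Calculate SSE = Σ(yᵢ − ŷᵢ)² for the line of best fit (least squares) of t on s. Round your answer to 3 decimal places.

5.661

n = 7, Σx = 74, Σy = -147, Σxy = -1864.5, Σx² = 900, Σy² = 3911.68
Sxx = Σx² − (Σx)²/n = 900 − 782.285714 = 117.714286
Sxy = Σxy − (Σx)(Σy)/n = -1864.5 − (-1554) = -310.5
Syy = Σy² − (Σy)²/n = 3911.68 − 3087 = 824.68
b = Sxy/Sxx = -310.5/117.714286 = -2.637743
SSE = Syy − b·Sxy = 824.68 − (-2.637743)·(-310.5) = 5.660886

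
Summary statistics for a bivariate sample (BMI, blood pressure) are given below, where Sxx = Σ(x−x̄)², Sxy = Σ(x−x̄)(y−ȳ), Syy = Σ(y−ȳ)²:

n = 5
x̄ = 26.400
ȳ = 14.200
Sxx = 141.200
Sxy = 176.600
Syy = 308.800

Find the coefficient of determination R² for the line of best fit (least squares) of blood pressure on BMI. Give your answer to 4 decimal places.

0.7153

R² = Sxy²/(Sxx·Syy) = (176.6)²/(141.2·308.8) = 0.715269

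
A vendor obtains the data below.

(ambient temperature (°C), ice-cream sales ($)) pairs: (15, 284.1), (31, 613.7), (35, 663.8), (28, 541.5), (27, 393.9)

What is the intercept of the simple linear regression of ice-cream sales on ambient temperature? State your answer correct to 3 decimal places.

n = 5, Σx = 136, Σy = 2497, Σxy = 72316.5, Σx² = 3924
Sxx = Σx² − (Σx)²/n = 3924 − 3699.2 = 224.8
Sxy = Σxy − (Σx)(Σy)/n = 72316.5 − 67918.4 = 4398.1
b = Sxy/Sxx = 4398.1/224.8 = 19.564502
a = ȳ − b·x̄ = 499.4 − 19.564502·27.2 = -32.754448

-32.754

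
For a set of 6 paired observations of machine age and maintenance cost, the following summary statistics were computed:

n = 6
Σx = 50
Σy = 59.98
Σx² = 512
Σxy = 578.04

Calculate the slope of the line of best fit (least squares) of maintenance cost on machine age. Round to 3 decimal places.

Sxx = Σx² − (Σx)²/n = 512 − 416.666667 = 95.333333
Sxy = Σxy − (Σx)(Σy)/n = 578.04 − 499.833333 = 78.206667
b = Sxy/Sxx = 78.206667/95.333333 = 0.820350

0.820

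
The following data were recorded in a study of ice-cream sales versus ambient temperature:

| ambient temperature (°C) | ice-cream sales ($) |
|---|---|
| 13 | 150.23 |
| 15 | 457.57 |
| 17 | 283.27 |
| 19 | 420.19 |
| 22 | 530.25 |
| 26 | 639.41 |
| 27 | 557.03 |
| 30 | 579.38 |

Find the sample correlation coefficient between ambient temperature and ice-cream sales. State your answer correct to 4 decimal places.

0.8384

n = 8, Σx = 169, Σy = 3617.33, Σxy = 82327.11, Σx² = 3833, Σy² = 1824714.7027
Sxx = Σx² − (Σx)²/n = 3833 − 3570.125 = 262.875
Sxy = Σxy − (Σx)(Σy)/n = 82327.11 − 76416.09625 = 5911.01375
Syy = Σy² − (Σy)²/n = 1824714.7027 − 1635634.541113 = 189080.161588
r = Sxy/√(Sxx·Syy) = 5911.01375/√(49704447.477314) = 5911.01375/7050.138118 = 0.838425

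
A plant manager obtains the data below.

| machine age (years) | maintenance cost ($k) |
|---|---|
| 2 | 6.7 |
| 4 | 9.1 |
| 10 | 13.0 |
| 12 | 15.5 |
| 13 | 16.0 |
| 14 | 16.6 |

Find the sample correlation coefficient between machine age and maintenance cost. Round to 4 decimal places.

0.9956

n = 6, Σx = 55, Σy = 76.9, Σxy = 806.2, Σx² = 629, Σy² = 1068.51
Sxx = Σx² − (Σx)²/n = 629 − 504.166667 = 124.833333
Sxy = Σxy − (Σx)(Σy)/n = 806.2 − 704.916667 = 101.283333
Syy = Σy² − (Σy)²/n = 1068.51 − 985.601667 = 82.908333
r = Sxy/√(Sxx·Syy) = 101.283333/√(10349.723611) = 101.283333/101.733591 = 0.995574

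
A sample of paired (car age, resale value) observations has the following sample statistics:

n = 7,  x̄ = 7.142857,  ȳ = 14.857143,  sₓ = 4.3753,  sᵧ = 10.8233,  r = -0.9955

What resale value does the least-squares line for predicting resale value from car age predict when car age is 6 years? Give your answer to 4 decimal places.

b = r · sᵧ/sₓ = -0.9955 · 10.8233/4.3753 = -2.462596
a = ȳ − b·x̄ = 14.857143 − (-2.462596)·7.142857 = 32.447112
ŷ(6) = a + b·6 = 32.447112 + (-2.462596)·6 = 17.671538

17.6715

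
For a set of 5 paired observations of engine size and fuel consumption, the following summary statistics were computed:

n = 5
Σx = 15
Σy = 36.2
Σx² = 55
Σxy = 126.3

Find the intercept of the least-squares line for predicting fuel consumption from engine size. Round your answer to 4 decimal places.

Sxx = Σx² − (Σx)²/n = 55 − 45 = 10
Sxy = Σxy − (Σx)(Σy)/n = 126.3 − 108.6 = 17.7
b = Sxy/Sxx = 17.7/10 = 1.77
a = ȳ − b·x̄ = 7.24 − 1.77·3 = 1.93

1.9300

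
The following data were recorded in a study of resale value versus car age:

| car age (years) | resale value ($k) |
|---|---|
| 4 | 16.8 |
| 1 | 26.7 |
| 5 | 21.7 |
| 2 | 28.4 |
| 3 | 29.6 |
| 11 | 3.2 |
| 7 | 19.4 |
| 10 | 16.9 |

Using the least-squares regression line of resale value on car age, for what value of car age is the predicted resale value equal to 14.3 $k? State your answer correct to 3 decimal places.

n = 8, Σx = 43, Σy = 162.7, Σxy = 688, Σx² = 325
Sxx = Σx² − (Σx)²/n = 325 − 231.125 = 93.875
Sxy = Σxy − (Σx)(Σy)/n = 688 − 874.5125 = -186.5125
b = Sxy/Sxx = -186.5125/93.875 = -1.986818
a = ȳ − b·x̄ = 20.3375 − (-1.986818)·5.375 = 31.016644
Set a + b·x = 14.3: x = (14.3 − 31.016644) / (-1.986818) = 8.413779

8.414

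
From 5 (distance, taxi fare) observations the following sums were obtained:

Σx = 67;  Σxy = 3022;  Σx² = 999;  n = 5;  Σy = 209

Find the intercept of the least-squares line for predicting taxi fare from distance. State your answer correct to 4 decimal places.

Sxx = Σx² − (Σx)²/n = 999 − 897.8 = 101.2
Sxy = Σxy − (Σx)(Σy)/n = 3022 − 2800.6 = 221.4
b = Sxy/Sxx = 221.4/101.2 = 2.187747
a = ȳ − b·x̄ = 41.8 − 2.187747·13.4 = 12.484190

12.4842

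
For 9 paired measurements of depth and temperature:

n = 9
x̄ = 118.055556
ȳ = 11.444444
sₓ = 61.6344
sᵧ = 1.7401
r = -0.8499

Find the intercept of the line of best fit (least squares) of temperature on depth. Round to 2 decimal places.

14.28

b = r · sᵧ/sₓ = -0.8499 · 1.7401/61.6344 = -0.023995
a = ȳ − b·x̄ = 11.444444 − (-0.023995)·118.055556 = 14.277175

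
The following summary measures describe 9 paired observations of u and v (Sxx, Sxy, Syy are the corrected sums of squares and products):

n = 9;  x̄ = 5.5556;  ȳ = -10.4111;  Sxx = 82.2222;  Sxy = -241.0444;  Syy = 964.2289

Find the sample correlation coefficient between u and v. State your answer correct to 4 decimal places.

-0.8561

r = Sxy/√(Sxx·Syy) = -241.0444/√(79281.021462) = -241.0444/281.568857 = -0.856076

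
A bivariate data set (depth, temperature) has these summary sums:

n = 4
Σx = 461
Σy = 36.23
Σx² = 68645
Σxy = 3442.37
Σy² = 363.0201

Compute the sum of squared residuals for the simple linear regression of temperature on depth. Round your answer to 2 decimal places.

0.22

Sxx = Σx² − (Σx)²/n = 68645 − 53130.25 = 15514.75
Sxy = Σxy − (Σx)(Σy)/n = 3442.37 − 4175.5075 = -733.1375
Syy = Σy² − (Σy)²/n = 363.0201 − 328.153225 = 34.866875
b = Sxy/Sxx = -733.1375/15514.75 = -0.047254
SSE = Syy − b·Sxy = 34.866875 − (-0.047254)·(-733.1375) = 0.223030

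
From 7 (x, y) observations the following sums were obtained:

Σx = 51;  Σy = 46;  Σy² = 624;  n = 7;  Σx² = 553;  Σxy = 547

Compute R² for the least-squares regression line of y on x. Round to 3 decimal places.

0.769

Sxx = Σx² − (Σx)²/n = 553 − 371.571429 = 181.428571
Sxy = Σxy − (Σx)(Σy)/n = 547 − 335.142857 = 211.857143
Syy = Σy² − (Σy)²/n = 624 − 302.285714 = 321.714286
R² = Sxy²/(Sxx·Syy) = (211.857143)²/(181.428571·321.714286) = 0.768971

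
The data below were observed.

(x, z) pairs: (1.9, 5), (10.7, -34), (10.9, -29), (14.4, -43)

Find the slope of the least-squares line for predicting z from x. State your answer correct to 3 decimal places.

n = 4, Σx = 37.9, Σy = -101, Σxy = -1289.6, Σx² = 444.27
Sxx = Σx² − (Σx)²/n = 444.27 − 359.1025 = 85.1675
Sxy = Σxy − (Σx)(Σy)/n = -1289.6 − (-956.975) = -332.625
b = Sxy/Sxx = -332.625/85.1675 = -3.905539

-3.906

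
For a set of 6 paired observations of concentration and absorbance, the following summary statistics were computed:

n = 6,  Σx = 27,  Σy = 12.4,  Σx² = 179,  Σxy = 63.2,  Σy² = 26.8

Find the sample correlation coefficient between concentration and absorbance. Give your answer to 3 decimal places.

0.901

Sxx = Σx² − (Σx)²/n = 179 − 121.5 = 57.5
Sxy = Σxy − (Σx)(Σy)/n = 63.2 − 55.8 = 7.4
Syy = Σy² − (Σy)²/n = 26.8 − 25.626667 = 1.173333
r = Sxy/√(Sxx·Syy) = 7.4/√(67.466667) = 7.4/8.213810 = 0.900922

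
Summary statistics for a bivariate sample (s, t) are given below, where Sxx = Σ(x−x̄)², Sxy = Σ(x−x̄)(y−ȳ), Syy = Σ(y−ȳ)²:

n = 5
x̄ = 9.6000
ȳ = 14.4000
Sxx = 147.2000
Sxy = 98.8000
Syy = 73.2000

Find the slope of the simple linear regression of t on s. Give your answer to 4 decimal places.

b = Sxy/Sxx = 98.8/147.2 = 0.671196

0.6712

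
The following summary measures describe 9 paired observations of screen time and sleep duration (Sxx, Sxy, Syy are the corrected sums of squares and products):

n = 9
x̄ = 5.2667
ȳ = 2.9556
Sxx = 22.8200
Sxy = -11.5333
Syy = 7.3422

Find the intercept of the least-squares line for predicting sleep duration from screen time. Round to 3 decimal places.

b = Sxy/Sxx = -11.5333/22.82 = -0.505403
a = ȳ − b·x̄ = 2.9556 − (-0.505403)·5.2667 = 5.617407

5.617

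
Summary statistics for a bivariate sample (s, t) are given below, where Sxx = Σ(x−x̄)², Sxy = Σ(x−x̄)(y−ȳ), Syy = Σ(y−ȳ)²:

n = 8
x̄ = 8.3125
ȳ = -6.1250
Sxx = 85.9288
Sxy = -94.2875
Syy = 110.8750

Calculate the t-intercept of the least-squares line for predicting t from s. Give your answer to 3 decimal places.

b = Sxy/Sxx = -94.2875/85.9288 = -1.097275
a = ȳ − b·x̄ = -6.125 − (-1.097275)·8.3125 = 2.996096

2.996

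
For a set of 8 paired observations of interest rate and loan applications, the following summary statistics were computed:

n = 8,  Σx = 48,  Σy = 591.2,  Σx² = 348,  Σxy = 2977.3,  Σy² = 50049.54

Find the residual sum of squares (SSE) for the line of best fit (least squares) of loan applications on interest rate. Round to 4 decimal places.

Sxx = Σx² − (Σx)²/n = 348 − 288 = 60
Sxy = Σxy − (Σx)(Σy)/n = 2977.3 − 3547.2 = -569.9
Syy = Σy² − (Σy)²/n = 50049.54 − 43689.68 = 6359.86
b = Sxy/Sxx = -569.9/60 = -9.498333
SSE = Syy − b·Sxy = 6359.86 − (-9.498333)·(-569.9) = 946.759833

946.7598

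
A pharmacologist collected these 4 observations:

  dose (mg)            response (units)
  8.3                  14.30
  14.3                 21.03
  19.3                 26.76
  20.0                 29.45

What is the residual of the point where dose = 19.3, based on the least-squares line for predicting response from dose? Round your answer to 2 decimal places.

n = 4, Σx = 61.9, Σy = 91.54, Σxy = 1524.887, Σx² = 1045.87
Sxx = Σx² − (Σx)²/n = 1045.87 − 957.9025 = 87.9675
Sxy = Σxy − (Σx)(Σy)/n = 1524.887 − 1416.5815 = 108.3055
b = Sxy/Sxx = 108.3055/87.9675 = 1.231199
a = ȳ − b·x̄ = 22.885 − 1.231199·15.475 = 3.832195
ŷ(19.3) = 3.832195 + 1.231199·19.3 = 27.594336
residual = y − ŷ = 26.76 − 27.594336 = -0.834336

-0.83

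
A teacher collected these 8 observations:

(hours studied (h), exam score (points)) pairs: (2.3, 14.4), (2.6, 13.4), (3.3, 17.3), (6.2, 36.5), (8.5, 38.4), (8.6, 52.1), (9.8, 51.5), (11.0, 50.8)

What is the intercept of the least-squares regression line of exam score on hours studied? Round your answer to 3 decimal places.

3.049

n = 8, Σx = 52.3, Σy = 274.4, Σxy = 2189.31, Σx² = 424.63
Sxx = Σx² − (Σx)²/n = 424.63 − 341.91125 = 82.71875
Sxy = Σxy − (Σx)(Σy)/n = 2189.31 − 1793.89 = 395.42
b = Sxy/Sxx = 395.42/82.71875 = 4.780295
a = ȳ − b·x̄ = 34.3 − 4.780295·6.5375 = 3.048824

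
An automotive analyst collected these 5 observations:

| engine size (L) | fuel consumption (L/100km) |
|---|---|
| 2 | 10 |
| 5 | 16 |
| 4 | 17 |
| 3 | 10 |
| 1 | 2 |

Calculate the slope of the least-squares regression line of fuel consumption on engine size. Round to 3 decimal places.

n = 5, Σx = 15, Σy = 55, Σxy = 200, Σx² = 55
Sxx = Σx² − (Σx)²/n = 55 − 45 = 10
Sxy = Σxy − (Σx)(Σy)/n = 200 − 165 = 35
b = Sxy/Sxx = 35/10 = 3.5

3.500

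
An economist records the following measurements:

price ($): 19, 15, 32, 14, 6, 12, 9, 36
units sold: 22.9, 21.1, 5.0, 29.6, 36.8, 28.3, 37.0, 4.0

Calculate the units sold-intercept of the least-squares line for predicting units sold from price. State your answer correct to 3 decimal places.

43.870

n = 8, Σx = 143, Σy = 184.7, Σxy = 2363.4, Σx² = 3363
Sxx = Σx² − (Σx)²/n = 3363 − 2556.125 = 806.875
Sxy = Σxy − (Σx)(Σy)/n = 2363.4 − 3301.5125 = -938.1125
b = Sxy/Sxx = -938.1125/806.875 = -1.162649
a = ȳ − b·x̄ = 23.0875 − (-1.162649)·17.875 = 43.869853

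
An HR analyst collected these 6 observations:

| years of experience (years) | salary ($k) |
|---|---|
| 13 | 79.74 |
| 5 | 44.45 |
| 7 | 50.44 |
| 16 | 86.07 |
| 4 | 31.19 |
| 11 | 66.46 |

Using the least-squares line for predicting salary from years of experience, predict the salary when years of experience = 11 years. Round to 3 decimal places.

67.082

n = 6, Σx = 56, Σy = 358.35, Σxy = 3844.89, Σx² = 636
Sxx = Σx² − (Σx)²/n = 636 − 522.666667 = 113.333333
Sxy = Σxy − (Σx)(Σy)/n = 3844.89 − 3344.6 = 500.29
b = Sxy/Sxx = 500.29/113.333333 = 4.414324
a = ȳ − b·x̄ = 59.725 − 4.414324·9.333333 = 18.524647
ŷ(11) = a + b·11 = 18.524647 + 4.414324·11 = 67.082206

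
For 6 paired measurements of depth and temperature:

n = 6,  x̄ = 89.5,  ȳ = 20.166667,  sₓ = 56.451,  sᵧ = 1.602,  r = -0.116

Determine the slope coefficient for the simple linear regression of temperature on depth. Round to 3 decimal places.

-0.003

b = r · sᵧ/sₓ = -0.116 · 1.602/56.451 = -0.003292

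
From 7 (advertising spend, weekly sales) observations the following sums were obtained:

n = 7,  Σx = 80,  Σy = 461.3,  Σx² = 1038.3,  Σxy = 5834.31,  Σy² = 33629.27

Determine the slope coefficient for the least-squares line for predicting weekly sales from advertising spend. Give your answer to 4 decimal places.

Sxx = Σx² − (Σx)²/n = 1038.3 − 914.285714 = 124.014286
Sxy = Σxy − (Σx)(Σy)/n = 5834.31 − 5272 = 562.31
b = Sxy/Sxx = 562.31/124.014286 = 4.534236

4.5342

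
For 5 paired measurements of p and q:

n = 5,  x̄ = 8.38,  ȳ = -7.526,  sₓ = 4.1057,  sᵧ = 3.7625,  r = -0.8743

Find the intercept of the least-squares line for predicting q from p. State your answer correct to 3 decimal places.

b = r · sᵧ/sₓ = -0.8743 · 3.7625/4.1057 = -0.801216
a = ȳ − b·x̄ = -7.526 − (-0.801216)·8.38 = -0.811807

-0.812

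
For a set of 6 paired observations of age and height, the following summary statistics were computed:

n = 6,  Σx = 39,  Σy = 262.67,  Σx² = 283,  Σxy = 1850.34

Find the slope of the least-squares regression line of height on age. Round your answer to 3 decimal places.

4.847

Sxx = Σx² − (Σx)²/n = 283 − 253.5 = 29.5
Sxy = Σxy − (Σx)(Σy)/n = 1850.34 − 1707.355 = 142.985
b = Sxy/Sxx = 142.985/29.5 = 4.846949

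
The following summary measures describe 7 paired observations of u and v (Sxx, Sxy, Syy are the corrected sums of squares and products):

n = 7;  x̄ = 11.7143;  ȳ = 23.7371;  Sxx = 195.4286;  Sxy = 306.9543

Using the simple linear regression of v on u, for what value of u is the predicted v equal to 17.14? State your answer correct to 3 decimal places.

b = Sxy/Sxx = 306.9543/195.4286 = 1.570672
a = ȳ − b·x̄ = 23.7371 − 1.570672·11.7143 = 5.337773
Set a + b·x = 17.14: x = (17.14 − 5.337773) / 1.570672 = 7.514124

7.514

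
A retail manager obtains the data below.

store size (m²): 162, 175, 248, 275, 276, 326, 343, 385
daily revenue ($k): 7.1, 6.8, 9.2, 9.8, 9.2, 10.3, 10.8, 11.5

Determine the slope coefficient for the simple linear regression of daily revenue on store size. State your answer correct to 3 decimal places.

0.021

n = 8, Σx = 2190, Σy = 74.7, Σxy = 21345.7, Σx² = 642324
Sxx = Σx² − (Σx)²/n = 642324 − 599512.5 = 42811.5
Sxy = Σxy − (Σx)(Σy)/n = 21345.7 − 20449.125 = 896.575
b = Sxy/Sxx = 896.575/42811.5 = 0.020942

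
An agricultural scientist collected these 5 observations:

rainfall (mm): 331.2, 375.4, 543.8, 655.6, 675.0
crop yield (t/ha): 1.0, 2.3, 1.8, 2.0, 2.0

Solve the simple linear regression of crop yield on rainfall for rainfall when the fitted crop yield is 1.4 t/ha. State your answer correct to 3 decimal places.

n = 5, Σx = 2581, Σy = 9.1, Σxy = 4834.66, Σx² = 1431773.4
Sxx = Σx² − (Σx)²/n = 1431773.4 − 1332312.2 = 99461.2
Sxy = Σxy − (Σx)(Σy)/n = 4834.66 − 4697.42 = 137.24
b = Sxy/Sxx = 137.24/99461.2 = 0.001380
a = ȳ − b·x̄ = 1.82 − 0.001380·516.2 = 1.107729
Set a + b·x = 1.4: x = (1.4 − 1.107729) / 0.001380 = 211.815681

211.816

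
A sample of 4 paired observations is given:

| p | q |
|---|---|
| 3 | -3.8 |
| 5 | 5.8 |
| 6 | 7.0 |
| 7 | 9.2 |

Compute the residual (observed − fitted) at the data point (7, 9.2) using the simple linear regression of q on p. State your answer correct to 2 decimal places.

n = 4, Σx = 21, Σy = 18.2, Σxy = 124, Σx² = 119
Sxx = Σx² − (Σx)²/n = 119 − 110.25 = 8.75
Sxy = Σxy − (Σx)(Σy)/n = 124 − 95.55 = 28.45
b = Sxy/Sxx = 28.45/8.75 = 3.251429
a = ȳ − b·x̄ = 4.55 − 3.251429·5.25 = -12.52
ŷ(7) = -12.52 + 3.251429·7 = 10.24
residual = y − ŷ = 9.2 − 10.24 = -1.04

-1.04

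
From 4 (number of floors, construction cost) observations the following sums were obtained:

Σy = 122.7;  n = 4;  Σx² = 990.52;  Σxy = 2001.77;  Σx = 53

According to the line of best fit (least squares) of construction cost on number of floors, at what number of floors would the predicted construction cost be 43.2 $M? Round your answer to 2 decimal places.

Sxx = Σx² − (Σx)²/n = 990.52 − 702.25 = 288.27
Sxy = Σxy − (Σx)(Σy)/n = 2001.77 − 1625.775 = 375.995
b = Sxy/Sxx = 375.995/288.27 = 1.304315
a = ȳ − b·x̄ = 30.675 − 1.304315·13.25 = 13.392821
Set a + b·x = 43.2: x = (43.2 − 13.392821) / 1.304315 = 22.852739

22.85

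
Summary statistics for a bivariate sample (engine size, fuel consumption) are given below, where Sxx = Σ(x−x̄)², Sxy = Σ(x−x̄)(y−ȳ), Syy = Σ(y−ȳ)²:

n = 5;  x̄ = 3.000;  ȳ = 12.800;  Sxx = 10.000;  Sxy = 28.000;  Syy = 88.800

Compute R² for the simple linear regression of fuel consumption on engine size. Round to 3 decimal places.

R² = Sxy²/(Sxx·Syy) = (28)²/(10·88.8) = 0.882883

0.883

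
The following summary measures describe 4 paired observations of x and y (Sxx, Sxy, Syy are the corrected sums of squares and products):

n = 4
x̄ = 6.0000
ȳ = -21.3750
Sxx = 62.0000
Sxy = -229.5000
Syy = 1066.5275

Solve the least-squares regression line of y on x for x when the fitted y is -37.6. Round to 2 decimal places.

10.38

b = Sxy/Sxx = -229.5/62 = -3.701613
a = ȳ − b·x̄ = -21.375 − (-3.701613)·6 = 0.834677
Set a + b·x = -37.6: x = (-37.6 − 0.834677) / (-3.701613) = 10.383224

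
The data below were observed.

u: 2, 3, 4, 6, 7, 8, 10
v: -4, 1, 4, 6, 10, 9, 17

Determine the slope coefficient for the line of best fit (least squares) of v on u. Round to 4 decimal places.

2.2919

n = 7, Σx = 40, Σy = 43, Σxy = 359, Σx² = 278
Sxx = Σx² − (Σx)²/n = 278 − 228.571429 = 49.428571
Sxy = Σxy − (Σx)(Σy)/n = 359 − 245.714286 = 113.285714
b = Sxy/Sxx = 113.285714/49.428571 = 2.291908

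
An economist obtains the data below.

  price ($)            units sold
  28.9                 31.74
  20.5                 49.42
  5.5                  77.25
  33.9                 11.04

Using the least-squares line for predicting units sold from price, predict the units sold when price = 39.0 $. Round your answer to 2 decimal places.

n = 4, Σx = 88.8, Σy = 169.45, Σxy = 2729.527, Σx² = 2434.92
Sxx = Σx² − (Σx)²/n = 2434.92 − 1971.36 = 463.56
Sxy = Σxy − (Σx)(Σy)/n = 2729.527 − 3761.79 = -1032.263
b = Sxy/Sxx = -1032.263/463.56 = -2.226816
a = ȳ − b·x̄ = 42.3625 − (-2.226816)·22.2 = 91.797824
ŷ(39.0) = a + b·39.0 = 91.797824 + (-2.226816)·39 = 4.951985

4.95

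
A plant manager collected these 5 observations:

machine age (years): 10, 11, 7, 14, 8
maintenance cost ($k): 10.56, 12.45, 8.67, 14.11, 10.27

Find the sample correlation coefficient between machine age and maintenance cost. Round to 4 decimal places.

n = 5, Σx = 50, Σy = 56.06, Σxy = 582.94, Σx² = 530, Σy² = 646.25
Sxx = Σx² − (Σx)²/n = 530 − 500 = 30
Sxy = Σxy − (Σx)(Σy)/n = 582.94 − 560.6 = 22.34
Syy = Σy² − (Σy)²/n = 646.25 − 628.54472 = 17.70528
r = Sxy/√(Sxx·Syy) = 22.34/√(531.1584) = 22.34/23.046874 = 0.969329

0.9693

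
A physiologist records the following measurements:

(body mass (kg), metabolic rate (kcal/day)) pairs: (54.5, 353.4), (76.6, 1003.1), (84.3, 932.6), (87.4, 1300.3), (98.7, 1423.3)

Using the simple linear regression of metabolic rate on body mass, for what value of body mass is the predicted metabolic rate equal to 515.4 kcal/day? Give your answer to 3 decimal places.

n = 5, Σx = 401.5, Σy = 5012.7, Σxy = 428841.87, Σx² = 33324.75
Sxx = Σx² − (Σx)²/n = 33324.75 − 32240.45 = 1084.3
Sxy = Σxy − (Σx)(Σy)/n = 428841.87 − 402519.81 = 26322.06
b = Sxy/Sxx = 26322.06/1084.3 = 24.275625
a = ȳ − b·x̄ = 1002.54 − 24.275625·80.3 = -946.792674
Set a + b·x = 515.4: x = (515.4 − (-946.792674)) / 24.275625 = 60.232957

60.233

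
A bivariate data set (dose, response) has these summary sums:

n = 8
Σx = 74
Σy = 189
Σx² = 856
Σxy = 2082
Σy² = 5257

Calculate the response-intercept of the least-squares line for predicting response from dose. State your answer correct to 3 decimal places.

5.624

Sxx = Σx² − (Σx)²/n = 856 − 684.5 = 171.5
Sxy = Σxy − (Σx)(Σy)/n = 2082 − 1748.25 = 333.75
b = Sxy/Sxx = 333.75/171.5 = 1.946064
a = ȳ − b·x̄ = 23.625 − 1.946064·9.25 = 5.623907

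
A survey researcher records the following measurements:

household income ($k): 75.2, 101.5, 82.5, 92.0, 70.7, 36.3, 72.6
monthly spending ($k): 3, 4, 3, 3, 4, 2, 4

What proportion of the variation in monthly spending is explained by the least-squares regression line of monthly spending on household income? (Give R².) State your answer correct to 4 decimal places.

n = 7, Σx = 530.8, Σy = 23, Σxy = 1800.9, Σx² = 42814.48, Σy² = 79
Sxx = Σx² − (Σx)²/n = 42814.48 − 40249.805714 = 2564.674286
Sxy = Σxy − (Σx)(Σy)/n = 1800.9 − 1744.057143 = 56.842857
Syy = Σy² − (Σy)²/n = 79 − 75.571429 = 3.428571
R² = Sxy²/(Sxx·Syy) = (56.842857)²/(2564.674286·3.428571) = 0.367457

0.3675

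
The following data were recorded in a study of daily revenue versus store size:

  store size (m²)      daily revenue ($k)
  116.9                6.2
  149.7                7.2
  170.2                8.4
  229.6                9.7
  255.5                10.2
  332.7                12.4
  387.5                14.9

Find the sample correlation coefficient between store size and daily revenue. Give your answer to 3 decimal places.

0.994

n = 7, Σx = 1642.1, Σy = 69, Σxy = 17964.75, Σx² = 443885.69, Σy² = 734.74
Sxx = Σx² − (Σx)²/n = 443885.69 − 385213.201429 = 58672.488571
Sxy = Σxy − (Σx)(Σy)/n = 17964.75 − 16186.414286 = 1778.335714
Syy = Σy² − (Σy)²/n = 734.74 − 680.142857 = 54.597143
r = Sxy/√(Sxx·Syy) = 1778.335714/√(3203350.240318) = 1778.335714/1789.790558 = 0.993600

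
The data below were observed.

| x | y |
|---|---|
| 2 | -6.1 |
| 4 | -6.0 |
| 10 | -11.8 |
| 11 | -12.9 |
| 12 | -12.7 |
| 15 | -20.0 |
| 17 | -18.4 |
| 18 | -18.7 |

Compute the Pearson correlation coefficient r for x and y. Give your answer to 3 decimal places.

n = 8, Σx = 89, Σy = -106.6, Σxy = -1397.9, Σx² = 1223, Σy² = 1628.4
Sxx = Σx² − (Σx)²/n = 1223 − 990.125 = 232.875
Sxy = Σxy − (Σx)(Σy)/n = -1397.9 − (-1185.925) = -211.975
Syy = Σy² − (Σy)²/n = 1628.4 − 1420.445 = 207.955
r = Sxy/√(Sxx·Syy) = -211.975/√(48427.520625) = -211.975/220.062538 = -0.963249

-0.963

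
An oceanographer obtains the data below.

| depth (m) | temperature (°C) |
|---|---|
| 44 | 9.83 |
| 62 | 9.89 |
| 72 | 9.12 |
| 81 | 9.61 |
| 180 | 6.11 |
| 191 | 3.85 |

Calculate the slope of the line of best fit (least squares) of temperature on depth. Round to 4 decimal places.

-0.0379

n = 6, Σx = 630, Σy = 48.41, Σxy = 4315.9, Σx² = 86406
Sxx = Σx² − (Σx)²/n = 86406 − 66150 = 20256
Sxy = Σxy − (Σx)(Σy)/n = 4315.9 − 5083.05 = -767.15
b = Sxy/Sxx = -767.15/20256 = -0.037873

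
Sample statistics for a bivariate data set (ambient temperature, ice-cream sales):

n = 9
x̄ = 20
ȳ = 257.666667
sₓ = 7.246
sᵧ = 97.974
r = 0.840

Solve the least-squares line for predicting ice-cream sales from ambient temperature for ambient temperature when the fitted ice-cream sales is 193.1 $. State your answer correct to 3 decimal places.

14.315

b = r · sᵧ/sₓ = 0.84 · 97.974/7.246 = 11.357737
a = ȳ − b·x̄ = 257.666667 − 11.357737·20 = 30.511933
Set a + b·x = 193.1: x = (193.1 − 30.511933) / 11.357737 = 14.315182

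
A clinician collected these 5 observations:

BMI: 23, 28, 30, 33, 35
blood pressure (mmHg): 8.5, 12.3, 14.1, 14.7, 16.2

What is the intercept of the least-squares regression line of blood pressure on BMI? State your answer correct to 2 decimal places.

n = 5, Σx = 149, Σy = 65.8, Σxy = 2015, Σx² = 4527
Sxx = Σx² − (Σx)²/n = 4527 − 4440.2 = 86.8
Sxy = Σxy − (Σx)(Σy)/n = 2015 − 1960.84 = 54.16
b = Sxy/Sxx = 54.16/86.8 = 0.623963
a = ȳ − b·x̄ = 13.16 − 0.623963·29.8 = -5.434101

-5.43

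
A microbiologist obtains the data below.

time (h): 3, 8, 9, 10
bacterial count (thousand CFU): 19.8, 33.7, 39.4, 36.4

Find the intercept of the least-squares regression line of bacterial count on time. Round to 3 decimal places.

12.191

n = 4, Σx = 30, Σy = 129.3, Σxy = 1047.6, Σx² = 254
Sxx = Σx² − (Σx)²/n = 254 − 225 = 29
Sxy = Σxy − (Σx)(Σy)/n = 1047.6 − 969.75 = 77.85
b = Sxy/Sxx = 77.85/29 = 2.684483
a = ȳ − b·x̄ = 32.325 − 2.684483·7.5 = 12.191379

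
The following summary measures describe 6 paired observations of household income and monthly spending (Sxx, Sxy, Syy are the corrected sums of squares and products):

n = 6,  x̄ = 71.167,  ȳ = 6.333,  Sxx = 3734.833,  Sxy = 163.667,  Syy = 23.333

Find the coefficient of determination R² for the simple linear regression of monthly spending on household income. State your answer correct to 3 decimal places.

0.307

R² = Sxy²/(Sxx·Syy) = (163.667)²/(3734.833·23.333) = 0.307383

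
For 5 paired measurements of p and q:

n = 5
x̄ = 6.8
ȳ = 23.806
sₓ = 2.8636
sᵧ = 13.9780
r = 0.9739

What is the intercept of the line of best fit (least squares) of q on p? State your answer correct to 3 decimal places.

-8.520

b = r · sᵧ/sₓ = 0.9739 · 13.978/2.8636 = 4.753867
a = ȳ − b·x̄ = 23.806 − 4.753867·6.8 = -8.520297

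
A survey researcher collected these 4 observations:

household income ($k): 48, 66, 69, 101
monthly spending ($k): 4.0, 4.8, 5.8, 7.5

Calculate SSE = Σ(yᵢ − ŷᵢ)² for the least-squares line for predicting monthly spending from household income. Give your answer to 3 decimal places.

0.321

n = 4, Σx = 284, Σy = 22.1, Σxy = 1666.5, Σx² = 21622, Σy² = 128.93
Sxx = Σx² − (Σx)²/n = 21622 − 20164 = 1458
Sxy = Σxy − (Σx)(Σy)/n = 1666.5 − 1569.1 = 97.4
Syy = Σy² − (Σy)²/n = 128.93 − 122.1025 = 6.8275
b = Sxy/Sxx = 97.4/1458 = 0.066804
SSE = Syy − b·Sxy = 6.8275 − 0.066804·97.4 = 0.320806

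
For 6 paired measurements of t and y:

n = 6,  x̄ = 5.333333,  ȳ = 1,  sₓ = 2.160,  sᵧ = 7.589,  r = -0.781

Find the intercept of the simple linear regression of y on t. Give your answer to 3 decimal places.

15.635

b = r · sᵧ/sₓ = -0.781 · 7.589/2.16 = -2.743986
a = ȳ − b·x̄ = 1 − (-2.743986)·5.333333 = 15.634589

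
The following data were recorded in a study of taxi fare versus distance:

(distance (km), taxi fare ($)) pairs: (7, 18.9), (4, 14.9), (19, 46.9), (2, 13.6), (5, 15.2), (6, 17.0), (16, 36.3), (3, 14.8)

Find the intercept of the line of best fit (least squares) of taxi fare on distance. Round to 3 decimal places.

n = 8, Σx = 62, Σy = 177.6, Σxy = 1913.4, Σx² = 756
Sxx = Σx² − (Σx)²/n = 756 − 480.5 = 275.5
Sxy = Σxy − (Σx)(Σy)/n = 1913.4 − 1376.4 = 537
b = Sxy/Sxx = 537/275.5 = 1.949183
a = ȳ − b·x̄ = 22.2 − 1.949183·7.75 = 7.093829

7.094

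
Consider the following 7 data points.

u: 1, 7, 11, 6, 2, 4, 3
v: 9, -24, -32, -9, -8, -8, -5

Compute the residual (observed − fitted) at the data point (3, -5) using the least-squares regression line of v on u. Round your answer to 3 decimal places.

-0.657

n = 7, Σx = 34, Σy = -77, Σxy = -628, Σx² = 236
Sxx = Σx² − (Σx)²/n = 236 − 165.142857 = 70.857143
Sxy = Σxy − (Σx)(Σy)/n = -628 − (-374) = -254
b = Sxy/Sxx = -254/70.857143 = -3.584677
a = ȳ − b·x̄ = -11 − (-3.584677)·4.857143 = 6.411290
ŷ(3) = 6.411290 + (-3.584677)·3 = -4.342742
residual = y − ŷ = -5 − (-4.342742) = -0.657258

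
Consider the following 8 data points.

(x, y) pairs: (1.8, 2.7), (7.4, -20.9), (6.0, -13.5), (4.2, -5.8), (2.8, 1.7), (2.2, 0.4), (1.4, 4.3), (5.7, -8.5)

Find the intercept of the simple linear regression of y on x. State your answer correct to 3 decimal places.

n = 8, Σx = 31.5, Σy = -39.6, Σxy = -291.95, Σx² = 158.77
Sxx = Σx² − (Σx)²/n = 158.77 − 124.03125 = 34.73875
Sxy = Σxy − (Σx)(Σy)/n = -291.95 − (-155.925) = -136.025
b = Sxy/Sxx = -136.025/34.73875 = -3.915656
a = ȳ − b·x̄ = -4.95 − (-3.915656)·3.9375 = 10.467896

10.468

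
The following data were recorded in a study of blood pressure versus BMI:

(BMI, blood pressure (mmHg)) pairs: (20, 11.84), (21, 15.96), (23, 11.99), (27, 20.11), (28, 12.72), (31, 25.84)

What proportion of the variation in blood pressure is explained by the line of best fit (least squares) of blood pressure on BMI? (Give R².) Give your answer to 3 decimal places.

n = 6, Σx = 150, Σy = 98.46, Σxy = 2547.9, Σx² = 3844, Σy² = 1772.5834
Sxx = Σx² − (Σx)²/n = 3844 − 3750 = 94
Sxy = Σxy − (Σx)(Σy)/n = 2547.9 − 2461.5 = 86.4
Syy = Σy² − (Σy)²/n = 1772.5834 − 1615.7286 = 156.8548
R² = Sxy²/(Sxx·Syy) = (86.4)²/(94·156.8548) = 0.506293

0.506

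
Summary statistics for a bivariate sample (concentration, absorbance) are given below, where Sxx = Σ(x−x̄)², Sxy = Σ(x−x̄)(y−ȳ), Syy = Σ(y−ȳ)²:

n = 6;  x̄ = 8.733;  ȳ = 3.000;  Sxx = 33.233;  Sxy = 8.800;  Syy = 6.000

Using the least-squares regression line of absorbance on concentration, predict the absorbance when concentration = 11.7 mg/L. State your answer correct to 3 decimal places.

3.786

b = Sxy/Sxx = 8.8/33.233 = 0.264797
a = ȳ − b·x̄ = 3 − 0.264797·8.733 = 0.687527
ŷ(11.7) = a + b·11.7 = 0.687527 + 0.264797·11.7 = 3.785653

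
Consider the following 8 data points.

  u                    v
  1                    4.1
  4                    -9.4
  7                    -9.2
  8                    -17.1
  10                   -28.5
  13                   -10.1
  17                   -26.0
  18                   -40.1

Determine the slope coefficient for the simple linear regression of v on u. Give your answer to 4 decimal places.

-1.9319

n = 8, Σx = 78, Σy = -136.3, Σxy = -1814.8, Σx² = 1012
Sxx = Σx² − (Σx)²/n = 1012 − 760.5 = 251.5
Sxy = Σxy − (Σx)(Σy)/n = -1814.8 − (-1328.925) = -485.875
b = Sxy/Sxx = -485.875/251.5 = -1.931909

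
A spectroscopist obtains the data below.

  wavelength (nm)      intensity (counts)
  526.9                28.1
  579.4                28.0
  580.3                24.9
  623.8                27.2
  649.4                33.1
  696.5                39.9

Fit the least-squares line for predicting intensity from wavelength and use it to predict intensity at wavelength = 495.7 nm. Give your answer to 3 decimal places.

n = 6, Σx = 3656.3, Σy = 181.2, Σxy = 111731.41, Σx² = 2246035.11
Sxx = Σx² − (Σx)²/n = 2246035.11 − 2228088.281667 = 17946.828333
Sxy = Σxy − (Σx)(Σy)/n = 111731.41 − 110420.26 = 1311.15
b = Sxy/Sxx = 1311.15/17946.828333 = 0.073057
a = ȳ − b·x̄ = 30.2 − 0.073057·609.383333 = -14.320009
ŷ(495.7) = a + b·495.7 = -14.320009 + 0.073057·495.7 = 21.894582

21.895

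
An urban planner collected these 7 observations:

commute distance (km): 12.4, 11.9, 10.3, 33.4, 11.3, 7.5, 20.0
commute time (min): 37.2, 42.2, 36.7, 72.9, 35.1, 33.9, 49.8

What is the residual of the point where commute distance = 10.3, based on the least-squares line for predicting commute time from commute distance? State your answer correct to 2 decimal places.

0.37

n = 7, Σx = 106.8, Σy = 307.8, Σxy = 5423.21, Σx² = 2100.96
Sxx = Σx² − (Σx)²/n = 2100.96 − 1629.462857 = 471.497143
Sxy = Σxy − (Σx)(Σy)/n = 5423.21 − 4696.148571 = 727.061429
b = Sxy/Sxx = 727.061429/471.497143 = 1.542027
a = ȳ − b·x̄ = 43.971429 − 1.542027·15.257143 = 20.444499
ŷ(10.3) = 20.444499 + 1.542027·10.3 = 36.327379
residual = y − ŷ = 36.7 − 36.327379 = 0.372621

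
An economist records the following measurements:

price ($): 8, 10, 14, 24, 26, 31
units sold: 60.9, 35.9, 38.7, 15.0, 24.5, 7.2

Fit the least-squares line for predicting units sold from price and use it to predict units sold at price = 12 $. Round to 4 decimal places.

n = 6, Σx = 113, Σy = 182.2, Σxy = 2608.2, Σx² = 2573
Sxx = Σx² − (Σx)²/n = 2573 − 2128.166667 = 444.833333
Sxy = Σxy − (Σx)(Σy)/n = 2608.2 − 3431.433333 = -823.233333
b = Sxy/Sxx = -823.233333/444.833333 = -1.850656
a = ȳ − b·x̄ = 30.366667 − (-1.850656)·18.833333 = 65.220682
ŷ(12) = a + b·12 = 65.220682 + (-1.850656)·12 = 43.012814

43.0128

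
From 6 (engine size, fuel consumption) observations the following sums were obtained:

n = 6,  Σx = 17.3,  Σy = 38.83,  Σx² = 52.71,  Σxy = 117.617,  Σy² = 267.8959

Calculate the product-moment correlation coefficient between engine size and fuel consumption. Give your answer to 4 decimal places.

Sxx = Σx² − (Σx)²/n = 52.71 − 49.881667 = 2.828333
Sxy = Σxy − (Σx)(Σy)/n = 117.617 − 111.959833 = 5.657167
Syy = Σy² − (Σy)²/n = 267.8959 − 251.294817 = 16.601083
r = Sxy/√(Sxx·Syy) = 5.657167/√(46.953397) = 5.657167/6.852255 = 0.825592

0.8256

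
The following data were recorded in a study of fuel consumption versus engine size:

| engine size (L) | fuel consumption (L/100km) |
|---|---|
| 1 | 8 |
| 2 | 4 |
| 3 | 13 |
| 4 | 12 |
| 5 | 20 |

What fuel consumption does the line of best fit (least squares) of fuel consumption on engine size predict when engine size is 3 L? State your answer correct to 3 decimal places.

11.400

n = 5, Σx = 15, Σy = 57, Σxy = 203, Σx² = 55
Sxx = Σx² − (Σx)²/n = 55 − 45 = 10
Sxy = Σxy − (Σx)(Σy)/n = 203 − 171 = 32
b = Sxy/Sxx = 32/10 = 3.2
a = ȳ − b·x̄ = 11.4 − 3.2·3 = 1.8
ŷ(3) = a + b·3 = 1.8 + 3.2·3 = 11.4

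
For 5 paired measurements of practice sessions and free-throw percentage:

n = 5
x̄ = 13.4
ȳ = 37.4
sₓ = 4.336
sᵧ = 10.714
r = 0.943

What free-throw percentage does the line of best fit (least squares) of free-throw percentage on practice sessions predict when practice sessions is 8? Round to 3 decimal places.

b = r · sᵧ/sₓ = 0.943 · 10.714/4.336 = 2.330097
a = ȳ − b·x̄ = 37.4 − 2.330097·13.4 = 6.176696
ŷ(8) = a + b·8 = 6.176696 + 2.330097·8 = 24.817474

24.817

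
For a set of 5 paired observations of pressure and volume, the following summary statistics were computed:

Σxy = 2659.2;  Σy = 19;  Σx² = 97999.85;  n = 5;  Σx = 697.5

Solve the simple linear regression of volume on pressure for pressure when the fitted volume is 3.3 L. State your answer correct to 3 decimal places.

99.351

Sxx = Σx² − (Σx)²/n = 97999.85 − 97301.25 = 698.6
Sxy = Σxy − (Σx)(Σy)/n = 2659.2 − 2650.5 = 8.7
b = Sxy/Sxx = 8.7/698.6 = 0.012453
a = ȳ − b·x̄ = 3.8 − 0.012453·139.5 = 2.062740
Set a + b·x = 3.3: x = (3.3 − 2.062740) / 0.012453 = 99.350575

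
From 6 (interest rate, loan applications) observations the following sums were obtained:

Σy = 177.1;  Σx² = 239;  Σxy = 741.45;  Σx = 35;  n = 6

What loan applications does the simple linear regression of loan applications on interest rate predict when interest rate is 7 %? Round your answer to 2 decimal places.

Sxx = Σx² − (Σx)²/n = 239 − 204.166667 = 34.833333
Sxy = Σxy − (Σx)(Σy)/n = 741.45 − 1033.083333 = -291.633333
b = Sxy/Sxx = -291.633333/34.833333 = -8.372249
a = ȳ − b·x̄ = 29.516667 − (-8.372249)·5.833333 = 78.354785
ŷ(7) = a + b·7 = 78.354785 + (-8.372249)·7 = 19.749043

19.75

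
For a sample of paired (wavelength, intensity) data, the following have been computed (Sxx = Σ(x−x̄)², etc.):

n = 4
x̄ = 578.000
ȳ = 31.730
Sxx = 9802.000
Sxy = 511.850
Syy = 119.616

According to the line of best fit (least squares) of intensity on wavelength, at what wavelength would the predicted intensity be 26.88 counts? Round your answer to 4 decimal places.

b = Sxy/Sxx = 511.85/9802 = 0.052219
a = ȳ − b·x̄ = 31.73 − 0.052219·578 = 1.547456
Set a + b·x = 26.88: x = (26.88 − 1.547456) / 0.052219 = 485.121813

485.1218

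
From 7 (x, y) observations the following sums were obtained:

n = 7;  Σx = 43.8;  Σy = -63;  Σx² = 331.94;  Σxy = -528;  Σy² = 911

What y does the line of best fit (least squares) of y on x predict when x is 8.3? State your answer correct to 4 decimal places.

Sxx = Σx² − (Σx)²/n = 331.94 − 274.062857 = 57.877143
Sxy = Σxy − (Σx)(Σy)/n = -528 − (-394.2) = -133.8
b = Sxy/Sxx = -133.8/57.877143 = -2.311793
a = ȳ − b·x̄ = -9 − (-2.311793)·6.257143 = 5.465222
ŷ(8.3) = a + b·8.3 = 5.465222 + (-2.311793)·8.3 = -13.722664

-13.7227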